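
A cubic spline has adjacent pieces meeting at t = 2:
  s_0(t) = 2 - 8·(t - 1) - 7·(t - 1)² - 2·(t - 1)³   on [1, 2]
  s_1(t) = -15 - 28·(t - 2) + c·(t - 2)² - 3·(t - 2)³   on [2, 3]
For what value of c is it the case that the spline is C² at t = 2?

s_0''(t) = -14 - 12·(t - 1), so s_0''(2) = -26. On the right, s_1''(2) = 2c, so c = -13.

-13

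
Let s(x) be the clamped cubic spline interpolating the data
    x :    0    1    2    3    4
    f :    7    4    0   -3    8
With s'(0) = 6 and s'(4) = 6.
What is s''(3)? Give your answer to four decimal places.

Let M_i = s''(x_i). Step sizes h_i = 1, 1, 1, 1; slopes of the chords Δ_i = (y_(i+1) - y_i)/h_i = -3, -4, -3, 11.
  1·M_0 + 4·M_1 + 1·M_2 = 6(Δ_1 - Δ_0) = -6
  1·M_1 + 4·M_2 + 1·M_3 = 6(Δ_2 - Δ_1) = 6
  1·M_2 + 4·M_3 + 1·M_4 = 6(Δ_3 - Δ_2) = 84
Clamped end conditions give two more equations: 2h_0·M_0 + h_0·M_1 = 6(Δ_0 - s'(0)) = -54 and h_3·M_3 + 2h_3·M_4 = 6(s'(4) - Δ_3) = -30.
Solving the tridiagonal system: M_0 = -873/28, M_1 = 117/14, M_2 = -33/4, M_3 = 429/14, M_4 = -849/28.

30.6429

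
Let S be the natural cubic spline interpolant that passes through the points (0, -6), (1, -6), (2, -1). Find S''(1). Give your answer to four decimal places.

Let M_i = S''(x_i). Step sizes h_i = 1, 1; slopes of the chords Δ_i = (y_(i+1) - y_i)/h_i = 0, 5.
  1·M_0 + 4·M_1 + 1·M_2 = 6(Δ_1 - Δ_0) = 30
Natural end conditions: M_0 = M_2 = 0.
Hence M_0 = 0, M_1 = 15/2, M_2 = 0.

7.5000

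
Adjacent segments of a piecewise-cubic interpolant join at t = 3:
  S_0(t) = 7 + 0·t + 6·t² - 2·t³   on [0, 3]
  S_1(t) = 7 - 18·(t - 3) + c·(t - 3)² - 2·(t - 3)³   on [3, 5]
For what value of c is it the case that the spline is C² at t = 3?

S_0''(t) = 12 - 12·t, so S_0''(3) = -24. On the right, S_1''(3) = 2c, so c = -12.

-12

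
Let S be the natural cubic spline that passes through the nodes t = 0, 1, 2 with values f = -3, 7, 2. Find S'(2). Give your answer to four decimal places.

Let M_i = S''(x_i). Step sizes h_i = 1, 1; slopes of the chords Δ_i = (y_(i+1) - y_i)/h_i = 10, -5.
  1·M_0 + 4·M_1 + 1·M_2 = 6(Δ_1 - Δ_0) = -90
Natural end conditions: M_0 = M_2 = 0.
Solving: M_0 = 0, M_1 = -45/2, M_2 = 0.
On [1, 2], S'(t) = b_1 + 2c_1·(t - 1) + 3d_1·(t - 1)² with b_1 = Δ_1 - h_1(2M_1 + M_2)/6 = 5/2, c_1 = M_1/2 = -45/4, d_1 = (M_2 - M_1)/(6h_1) = 15/4. So S'(2) = -35/4.

-8.7500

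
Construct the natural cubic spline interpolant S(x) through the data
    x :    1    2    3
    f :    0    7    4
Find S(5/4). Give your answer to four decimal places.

2.3359

Let σ_i = S''(x_i). Step sizes h_i = 1, 1; slopes of the chords Δ_i = (y_(i+1) - y_i)/h_i = 7, -3.
  1·σ_0 + 4·σ_1 + 1·σ_2 = 6(Δ_1 - Δ_0) = -60
Natural end conditions: σ_0 = σ_2 = 0.
Solving: σ_0 = 0, σ_1 = -15, σ_2 = 0.
On [1, 2], S(x) = 0 + 19/2·(x - 1) + 0·(x - 1)² - 5/2·(x - 1)³.
With (x - 1) = 1/4: S(5/4) = 299/128.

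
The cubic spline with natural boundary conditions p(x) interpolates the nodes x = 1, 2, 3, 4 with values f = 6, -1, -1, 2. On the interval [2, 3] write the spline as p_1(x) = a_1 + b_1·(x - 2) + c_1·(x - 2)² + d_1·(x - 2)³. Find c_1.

With M_i denoting the second derivative at x_i, h_i = 1, 1, 1, and Δ_i = (y_(i+1) − y_i)/h_i = -7, 0, 3:
  1·M_0 + 4·M_1 + 1·M_2 = 6(Δ_1 - Δ_0) = 42
  1·M_1 + 4·M_2 + 1·M_3 = 6(Δ_2 - Δ_1) = 18
Natural end conditions: M_0 = M_3 = 0.
Solving the tridiagonal system: M_0 = 0, M_1 = 10, M_2 = 2, M_3 = 0.
On [2, 3], with p_1(x) = a_1 + b_1·(x - 2) + c_1·(x - 2)² + d_1·(x - 2)³: c_1 = M_1/2 = 5, d_1 = (M_2 - M_1)/(6h_1) = -4/3, b_1 = Δ_1 - h_1(2M_1 + M_2)/6 = -11/3.

5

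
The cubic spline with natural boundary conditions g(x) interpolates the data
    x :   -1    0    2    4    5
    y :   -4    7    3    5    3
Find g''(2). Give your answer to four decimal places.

7.5000

Write m_i for g''(x_i). With h_i = 1, 2, 2, 1 and divided differences Δ_i = 11, -2, 1, -2, the continuity of g' gives the tridiagonal system
  1·m_0 + 6·m_1 + 2·m_2 = 6(Δ_1 - Δ_0) = -78
  2·m_1 + 8·m_2 + 2·m_3 = 6(Δ_2 - Δ_1) = 18
  2·m_2 + 6·m_3 + 1·m_4 = 6(Δ_3 - Δ_2) = -18
Natural end conditions: m_0 = m_4 = 0.
Solving: m_0 = 0, m_1 = -31/2, m_2 = 15/2, m_3 = -11/2, m_4 = 0.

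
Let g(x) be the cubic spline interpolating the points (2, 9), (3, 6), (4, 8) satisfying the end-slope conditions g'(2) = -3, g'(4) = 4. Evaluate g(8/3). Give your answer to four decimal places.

Put M_i = g'' at the i-th knot. Here h = (1, 1) and Δ = (-3, 2), so the interior equations h_(i-1)·M_(i-1) + 2(h_(i-1)+h_i)·M_i + h_i·M_(i+1) = 6(Δ_i − Δ_(i-1)) read
  1·M_0 + 4·M_1 + 1·M_2 = 6(Δ_1 - Δ_0) = 30
Clamped end conditions give two more equations: 2h_0·M_0 + h_0·M_1 = 6(Δ_0 - g'(2)) = 0 and h_1·M_1 + 2h_1·M_2 = 6(g'(4) - Δ_1) = 12.
Solving: M_0 = -4, M_1 = 8, M_2 = 2.
On [2, 3], g(x) = 9 - 3·(x - 2) - 2·(x - 2)² + 2·(x - 2)³.
With (x - 2) = 2/3: g(8/3) = 181/27.

6.7037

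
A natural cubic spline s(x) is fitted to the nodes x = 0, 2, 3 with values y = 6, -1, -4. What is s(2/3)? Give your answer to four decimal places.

Write m_i for s''(x_i). With h_i = 2, 1 and divided differences Δ_i = -7/2, -3, the continuity of s' gives the tridiagonal system
  2·m_0 + 6·m_1 + 1·m_2 = 6(Δ_1 - Δ_0) = 3
Natural end conditions: m_0 = m_2 = 0.
Forward elimination and back-substitution give m_0 = 0, m_1 = 1/2, m_2 = 0.
On [0, 2], s(x) = 6 - 11/3·x + 0·x² + 1/24·x³.
With x = 2/3: s(2/3) = 289/81.

3.5679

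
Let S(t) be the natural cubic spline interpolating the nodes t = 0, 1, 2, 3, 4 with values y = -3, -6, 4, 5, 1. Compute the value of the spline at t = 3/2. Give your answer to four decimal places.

Write σ_i for S''(x_i). With h_i = 1, 1, 1, 1 and divided differences Δ_i = -3, 10, 1, -4, the continuity of S' gives the tridiagonal system
  1·σ_0 + 4·σ_1 + 1·σ_2 = 6(Δ_1 - Δ_0) = 78
  1·σ_1 + 4·σ_2 + 1·σ_3 = 6(Δ_2 - Δ_1) = -54
  1·σ_2 + 4·σ_3 + 1·σ_4 = 6(Δ_3 - Δ_2) = -30
Natural end conditions: σ_0 = σ_4 = 0.
Forward elimination and back-substitution give σ_0 = 0, σ_1 = 339/14, σ_2 = -132/7, σ_3 = -39/14, σ_4 = 0.
On [1, 2], S(t) = -6 + 71/14·(t - 1) + 339/28·(t - 1)² - 201/28·(t - 1)³.
With (t - 1) = 1/2: S(3/2) = -299/224.

-1.3348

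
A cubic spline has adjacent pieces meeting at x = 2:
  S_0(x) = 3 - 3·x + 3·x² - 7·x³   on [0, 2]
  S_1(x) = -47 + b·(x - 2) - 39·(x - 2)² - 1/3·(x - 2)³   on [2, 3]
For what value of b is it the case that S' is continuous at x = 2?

S_0'(x) = -3 + 6·x - 21·x², so S_0'(2) = -75. On the right, S_1'(2) = b, so b = -75.

-75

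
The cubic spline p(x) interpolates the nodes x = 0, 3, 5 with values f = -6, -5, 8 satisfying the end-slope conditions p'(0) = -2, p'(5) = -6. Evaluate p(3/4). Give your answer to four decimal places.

With M_i denoting the second derivative at x_i, h_i = 3, 2, and Δ_i = (y_(i+1) − y_i)/h_i = 1/3, 13/2:
  3·M_0 + 10·M_1 + 2·M_2 = 6(Δ_1 - Δ_0) = 37
Clamped end conditions give two more equations: 2h_0·M_0 + h_0·M_1 = 6(Δ_0 - p'(0)) = 14 and h_1·M_1 + 2h_1·M_2 = 6(p'(5) - Δ_1) = -75.
Forward elimination and back-substitution give M_0 = -13/6, M_1 = 9, M_2 = -93/4.
On [0, 3], p(x) = -6 - 2·x - 13/12·x² + 67/108·x³.
With x = 3/4: p(3/4) = -2009/256.

-7.8477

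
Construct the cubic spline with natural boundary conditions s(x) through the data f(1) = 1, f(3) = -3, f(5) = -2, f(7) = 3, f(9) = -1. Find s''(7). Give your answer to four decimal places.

-3.9107

With m_i denoting the second derivative at x_i, h_i = 2, 2, 2, 2, and Δ_i = (y_(i+1) − y_i)/h_i = -2, 1/2, 5/2, -2:
  2·m_0 + 8·m_1 + 2·m_2 = 6(Δ_1 - Δ_0) = 15
  2·m_1 + 8·m_2 + 2·m_3 = 6(Δ_2 - Δ_1) = 12
  2·m_2 + 8·m_3 + 2·m_4 = 6(Δ_3 - Δ_2) = -27
Natural end conditions: m_0 = m_4 = 0.
Hence m_0 = 0, m_1 = 75/56, m_2 = 15/7, m_3 = -219/56, m_4 = 0.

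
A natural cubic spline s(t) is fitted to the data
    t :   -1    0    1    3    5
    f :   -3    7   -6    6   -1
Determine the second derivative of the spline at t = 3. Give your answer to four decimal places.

Write M_i for s''(x_i). With h_i = 1, 1, 2, 2 and divided differences Δ_i = 10, -13, 6, -7/2, the continuity of s' gives the tridiagonal system
  1·M_0 + 4·M_1 + 1·M_2 = 6(Δ_1 - Δ_0) = -138
  1·M_1 + 6·M_2 + 2·M_3 = 6(Δ_2 - Δ_1) = 114
  2·M_2 + 8·M_3 + 2·M_4 = 6(Δ_3 - Δ_2) = -57
Natural end conditions: M_0 = M_4 = 0.
Forward elimination and back-substitution give M_0 = 0, M_1 = -169/4, M_2 = 31, M_3 = -119/8, M_4 = 0.

-14.8750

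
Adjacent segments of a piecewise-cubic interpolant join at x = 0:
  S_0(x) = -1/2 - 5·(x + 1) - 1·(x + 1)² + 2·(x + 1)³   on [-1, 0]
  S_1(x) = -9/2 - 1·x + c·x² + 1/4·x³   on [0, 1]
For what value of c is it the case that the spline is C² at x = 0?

S_0''(x) = -2 + 12·(x + 1), so S_0''(0) = 10. On the right, S_1''(0) = 2c, so c = 5.

5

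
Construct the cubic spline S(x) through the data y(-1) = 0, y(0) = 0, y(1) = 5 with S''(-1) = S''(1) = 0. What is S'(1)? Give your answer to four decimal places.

Put m_i = S'' at the i-th knot. Here h = (1, 1) and Δ = (0, 5), so the interior equations h_(i-1)·m_(i-1) + 2(h_(i-1)+h_i)·m_i + h_i·m_(i+1) = 6(Δ_i − Δ_(i-1)) read
  1·m_0 + 4·m_1 + 1·m_2 = 6(Δ_1 - Δ_0) = 30
Natural end conditions: m_0 = m_2 = 0.
Solving the tridiagonal system: m_0 = 0, m_1 = 15/2, m_2 = 0.
On [0, 1], S'(x) = b_1 + 2c_1·x + 3d_1·x² with b_1 = Δ_1 - h_1(2m_1 + m_2)/6 = 5/2, c_1 = m_1/2 = 15/4, d_1 = (m_2 - m_1)/(6h_1) = -5/4. So S'(1) = 25/4.

6.2500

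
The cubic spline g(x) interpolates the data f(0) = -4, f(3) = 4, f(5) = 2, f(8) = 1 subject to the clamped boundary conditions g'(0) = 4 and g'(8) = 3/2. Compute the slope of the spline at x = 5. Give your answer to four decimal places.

-1.5055

Put m_i = g'' at the i-th knot. Here h = (3, 2, 3) and Δ = (8/3, -1, -1/3), so the interior equations h_(i-1)·m_(i-1) + 2(h_(i-1)+h_i)·m_i + h_i·m_(i+1) = 6(Δ_i − Δ_(i-1)) read
  3·m_0 + 10·m_1 + 2·m_2 = 6(Δ_1 - Δ_0) = -22
  2·m_1 + 10·m_2 + 3·m_3 = 6(Δ_2 - Δ_1) = 4
Clamped end conditions give two more equations: 2h_0·m_0 + h_0·m_1 = 6(Δ_0 - g'(0)) = -8 and h_2·m_2 + 2h_2·m_3 = 6(g'(8) - Δ_2) = 11.
Solving the tridiagonal system: m_0 = -64/273, m_1 = -200/91, m_2 = 31/91, m_3 = 454/273.
On [5, 8], g'(x) = b_2 + 2c_2·(x - 5) + 3d_2·(x - 5)² with b_2 = Δ_2 - h_2(2m_2 + m_3)/6 = -137/91, c_2 = m_2/2 = 31/182, d_2 = (m_3 - m_2)/(6h_2) = 361/4914. So g'(5) = -137/91.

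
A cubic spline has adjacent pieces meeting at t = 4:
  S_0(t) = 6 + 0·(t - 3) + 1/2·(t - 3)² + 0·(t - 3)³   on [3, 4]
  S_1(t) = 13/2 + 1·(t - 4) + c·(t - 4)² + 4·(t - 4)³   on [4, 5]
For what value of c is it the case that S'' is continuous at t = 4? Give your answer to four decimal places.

0.5000

S_0''(t) = 1 + 0·(t - 3), so S_0''(4) = 1. On the right, S_1''(4) = 2c, so c = 1/2.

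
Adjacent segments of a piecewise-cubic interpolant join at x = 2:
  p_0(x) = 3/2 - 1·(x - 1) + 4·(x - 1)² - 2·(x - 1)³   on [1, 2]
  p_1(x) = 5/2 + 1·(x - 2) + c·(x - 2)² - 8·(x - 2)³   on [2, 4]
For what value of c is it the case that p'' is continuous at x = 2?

p_0''(x) = 8 - 12·(x - 1), so p_0''(2) = -4. On the right, p_1''(2) = 2c, so c = -2.

-2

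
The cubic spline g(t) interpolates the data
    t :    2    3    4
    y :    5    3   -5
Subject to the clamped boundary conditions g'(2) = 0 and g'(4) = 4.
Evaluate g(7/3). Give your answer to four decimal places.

Put M_i = g'' at the i-th knot. Here h = (1, 1) and Δ = (-2, -8), so the interior equations h_(i-1)·M_(i-1) + 2(h_(i-1)+h_i)·M_i + h_i·M_(i+1) = 6(Δ_i − Δ_(i-1)) read
  1·M_0 + 4·M_1 + 1·M_2 = 6(Δ_1 - Δ_0) = -36
Clamped end conditions give two more equations: 2h_0·M_0 + h_0·M_1 = 6(Δ_0 - g'(2)) = -12 and h_1·M_1 + 2h_1·M_2 = 6(g'(4) - Δ_1) = 72.
Solving: M_0 = 5, M_1 = -22, M_2 = 47.
On [2, 3], g(t) = 5 + 0·(t - 2) + 5/2·(t - 2)² - 9/2·(t - 2)³.
With (t - 2) = 1/3: g(7/3) = 46/9.

5.1111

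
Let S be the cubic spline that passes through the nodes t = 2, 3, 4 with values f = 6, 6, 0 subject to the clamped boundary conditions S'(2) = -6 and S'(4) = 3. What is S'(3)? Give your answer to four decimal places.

With M_i denoting the second derivative at x_i, h_i = 1, 1, and Δ_i = (y_(i+1) − y_i)/h_i = 0, -6:
  1·M_0 + 4·M_1 + 1·M_2 = 6(Δ_1 - Δ_0) = -36
Clamped end conditions give two more equations: 2h_0·M_0 + h_0·M_1 = 6(Δ_0 - S'(2)) = 36 and h_1·M_1 + 2h_1·M_2 = 6(S'(4) - Δ_1) = 54.
Hence M_0 = 63/2, M_1 = -27, M_2 = 81/2.
On [3, 4], S'(t) = b_1 + 2c_1·(t - 3) + 3d_1·(t - 3)² with b_1 = Δ_1 - h_1(2M_1 + M_2)/6 = -15/4, c_1 = M_1/2 = -27/2, d_1 = (M_2 - M_1)/(6h_1) = 45/4. So S'(3) = -15/4.

-3.7500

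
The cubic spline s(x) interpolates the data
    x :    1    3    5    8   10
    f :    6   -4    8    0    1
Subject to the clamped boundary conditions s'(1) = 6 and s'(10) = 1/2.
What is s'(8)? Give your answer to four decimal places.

Let M_i = s''(x_i). Step sizes h_i = 2, 2, 3, 2; slopes of the chords Δ_i = (y_(i+1) - y_i)/h_i = -5, 6, -8/3, 1/2.
  2·M_0 + 8·M_1 + 2·M_2 = 6(Δ_1 - Δ_0) = 66
  2·M_1 + 10·M_2 + 3·M_3 = 6(Δ_2 - Δ_1) = -52
  3·M_2 + 10·M_3 + 2·M_4 = 6(Δ_3 - Δ_2) = 19
Clamped end conditions give two more equations: 2h_0·M_0 + h_0·M_1 = 6(Δ_0 - s'(1)) = -66 and h_3·M_3 + 2h_3·M_4 = 6(s'(10) - Δ_3) = 0.
Solving: M_0 = -4432/177, M_1 = 3023/177, M_2 = -1819/177, M_3 = 980/177, M_4 = -490/177.
On [8, 10], s'(x) = b_3 + 2c_3·(x - 8) + 3d_3·(x - 8)² with b_3 = Δ_3 - h_3(2M_3 + M_4)/6 = -803/354, c_3 = M_3/2 = 490/177, d_3 = (M_4 - M_3)/(6h_3) = -245/354. So s'(8) = -803/354.

-2.2684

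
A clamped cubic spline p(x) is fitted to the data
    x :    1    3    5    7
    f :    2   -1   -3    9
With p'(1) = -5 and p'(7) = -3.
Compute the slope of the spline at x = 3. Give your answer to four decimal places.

-1.8667

Put M_i = p'' at the i-th knot. Here h = (2, 2, 2) and Δ = (-3/2, -1, 6), so the interior equations h_(i-1)·M_(i-1) + 2(h_(i-1)+h_i)·M_i + h_i·M_(i+1) = 6(Δ_i − Δ_(i-1)) read
  2·M_0 + 8·M_1 + 2·M_2 = 6(Δ_1 - Δ_0) = 3
  2·M_1 + 8·M_2 + 2·M_3 = 6(Δ_2 - Δ_1) = 42
Clamped end conditions give two more equations: 2h_0·M_0 + h_0·M_1 = 6(Δ_0 - p'(1)) = 21 and h_2·M_2 + 2h_2·M_3 = 6(p'(7) - Δ_2) = -54.
Solving: M_0 = 221/30, M_1 = -127/30, M_2 = 166/15, M_3 = -571/30.
On [3, 5], p'(x) = b_1 + 2c_1·(x - 3) + 3d_1·(x - 3)² with b_1 = Δ_1 - h_1(2M_1 + M_2)/6 = -28/15, c_1 = M_1/2 = -127/60, d_1 = (M_2 - M_1)/(6h_1) = 51/40. So p'(3) = -28/15.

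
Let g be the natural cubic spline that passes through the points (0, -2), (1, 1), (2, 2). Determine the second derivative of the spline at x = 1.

Write M_i for g''(x_i). With h_i = 1, 1 and divided differences Δ_i = 3, 1, the continuity of g' gives the tridiagonal system
  1·M_0 + 4·M_1 + 1·M_2 = 6(Δ_1 - Δ_0) = -12
Natural end conditions: M_0 = M_2 = 0.
Hence M_0 = 0, M_1 = -3, M_2 = 0.

-3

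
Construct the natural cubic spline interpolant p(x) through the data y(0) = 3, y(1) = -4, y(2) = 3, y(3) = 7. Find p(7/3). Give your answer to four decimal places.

Let σ_i = p''(x_i). Step sizes h_i = 1, 1, 1; slopes of the chords Δ_i = (y_(i+1) - y_i)/h_i = -7, 7, 4.
  1·σ_0 + 4·σ_1 + 1·σ_2 = 6(Δ_1 - Δ_0) = 84
  1·σ_1 + 4·σ_2 + 1·σ_3 = 6(Δ_2 - Δ_1) = -18
Natural end conditions: σ_0 = σ_3 = 0.
Solving: σ_0 = 0, σ_1 = 118/5, σ_2 = -52/5, σ_3 = 0.
On [2, 3], p(x) = 3 + 112/15·(x - 2) - 26/5·(x - 2)² + 26/15·(x - 2)³.
With (x - 2) = 1/3: p(7/3) = 403/81.

4.9753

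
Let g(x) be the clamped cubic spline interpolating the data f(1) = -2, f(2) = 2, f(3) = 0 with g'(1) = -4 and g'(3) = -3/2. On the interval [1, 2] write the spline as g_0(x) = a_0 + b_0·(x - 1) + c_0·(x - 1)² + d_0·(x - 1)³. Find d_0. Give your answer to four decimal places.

With m_i denoting the second derivative at x_i, h_i = 1, 1, and Δ_i = (y_(i+1) − y_i)/h_i = 4, -2:
  1·m_0 + 4·m_1 + 1·m_2 = 6(Δ_1 - Δ_0) = -36
Clamped end conditions give two more equations: 2h_0·m_0 + h_0·m_1 = 6(Δ_0 - g'(1)) = 48 and h_1·m_1 + 2h_1·m_2 = 6(g'(3) - Δ_1) = 3.
Solving: m_0 = 137/4, m_1 = -41/2, m_2 = 47/4.
On [1, 2], with g_0(x) = a_0 + b_0·(x - 1) + c_0·(x - 1)² + d_0·(x - 1)³: c_0 = m_0/2 = 137/8, d_0 = (m_1 - m_0)/(6h_0) = -73/8, b_0 = Δ_0 - h_0(2m_0 + m_1)/6 = -4.

-9.1250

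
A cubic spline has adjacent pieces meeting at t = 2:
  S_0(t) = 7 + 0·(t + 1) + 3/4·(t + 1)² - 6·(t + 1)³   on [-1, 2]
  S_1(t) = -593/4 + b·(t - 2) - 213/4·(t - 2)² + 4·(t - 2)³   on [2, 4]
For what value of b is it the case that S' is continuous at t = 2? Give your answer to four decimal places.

S_0'(t) = 0 + 3/2·(t + 1) - 18·(t + 1)², so S_0'(2) = -315/2. On the right, S_1'(2) = b, so b = -315/2.

-157.5000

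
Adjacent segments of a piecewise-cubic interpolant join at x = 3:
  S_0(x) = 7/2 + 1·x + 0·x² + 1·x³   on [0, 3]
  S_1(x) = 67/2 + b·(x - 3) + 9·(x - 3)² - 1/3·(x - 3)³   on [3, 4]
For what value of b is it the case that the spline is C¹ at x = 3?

28

S_0'(x) = 1 + 0·x + 3·x², so S_0'(3) = 28. On the right, S_1'(3) = b, so b = 28.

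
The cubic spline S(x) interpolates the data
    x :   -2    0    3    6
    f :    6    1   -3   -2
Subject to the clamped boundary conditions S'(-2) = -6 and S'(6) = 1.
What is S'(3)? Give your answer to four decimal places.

With m_i denoting the second derivative at x_i, h_i = 2, 3, 3, and Δ_i = (y_(i+1) − y_i)/h_i = -5/2, -4/3, 1/3:
  2·m_0 + 10·m_1 + 3·m_2 = 6(Δ_1 - Δ_0) = 7
  3·m_1 + 12·m_2 + 3·m_3 = 6(Δ_2 - Δ_1) = 10
Clamped end conditions give two more equations: 2h_0·m_0 + h_0·m_1 = 6(Δ_0 - S'(-2)) = 21 and h_2·m_2 + 2h_2·m_3 = 6(S'(6) - Δ_2) = 4.
Forward elimination and back-substitution give m_0 = 213/38, m_1 = -27/38, m_2 = 55/57, m_3 = 7/38.
On [3, 6], S'(x) = b_2 + 2c_2·(x - 3) + 3d_2·(x - 3)² with b_2 = Δ_2 - h_2(2m_2 + m_3)/6 = -55/76, c_2 = m_2/2 = 55/114, d_2 = (m_3 - m_2)/(6h_2) = -89/2052. So S'(3) = -55/76.

-0.7237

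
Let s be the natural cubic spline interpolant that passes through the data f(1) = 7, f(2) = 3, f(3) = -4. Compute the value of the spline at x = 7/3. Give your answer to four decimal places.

Let M_i = s''(x_i). Step sizes h_i = 1, 1; slopes of the chords Δ_i = (y_(i+1) - y_i)/h_i = -4, -7.
  1·M_0 + 4·M_1 + 1·M_2 = 6(Δ_1 - Δ_0) = -18
Natural end conditions: M_0 = M_2 = 0.
Hence M_0 = 0, M_1 = -9/2, M_2 = 0.
On [2, 3], s(x) = 3 - 11/2·(x - 2) - 9/4·(x - 2)² + 3/4·(x - 2)³.
With (x - 2) = 1/3: s(7/3) = 17/18.

0.9444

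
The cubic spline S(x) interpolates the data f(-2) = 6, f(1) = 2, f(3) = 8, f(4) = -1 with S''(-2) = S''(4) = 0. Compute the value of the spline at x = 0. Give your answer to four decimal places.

Put M_i = S'' at the i-th knot. Here h = (3, 2, 1) and Δ = (-4/3, 3, -9), so the interior equations h_(i-1)·M_(i-1) + 2(h_(i-1)+h_i)·M_i + h_i·M_(i+1) = 6(Δ_i − Δ_(i-1)) read
  3·M_0 + 10·M_1 + 2·M_2 = 6(Δ_1 - Δ_0) = 26
  2·M_1 + 6·M_2 + 1·M_3 = 6(Δ_2 - Δ_1) = -72
Natural end conditions: M_0 = M_3 = 0.
Solving the tridiagonal system: M_0 = 0, M_1 = 75/14, M_2 = -193/14, M_3 = 0.
On [-2, 1], S(x) = 6 - 337/84·(x + 2) + 0·(x + 2)² + 25/84·(x + 2)³.
With (x + 2) = 2: S(0) = 5/14.

0.3571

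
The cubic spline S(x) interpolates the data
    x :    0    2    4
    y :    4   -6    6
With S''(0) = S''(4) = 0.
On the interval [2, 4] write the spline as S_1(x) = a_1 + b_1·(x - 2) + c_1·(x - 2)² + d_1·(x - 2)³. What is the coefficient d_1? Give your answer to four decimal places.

Let σ_i = S''(x_i). Step sizes h_i = 2, 2; slopes of the chords Δ_i = (y_(i+1) - y_i)/h_i = -5, 6.
  2·σ_0 + 8·σ_1 + 2·σ_2 = 6(Δ_1 - Δ_0) = 66
Natural end conditions: σ_0 = σ_2 = 0.
Solving the tridiagonal system: σ_0 = 0, σ_1 = 33/4, σ_2 = 0.
On [2, 4], with S_1(x) = a_1 + b_1·(x - 2) + c_1·(x - 2)² + d_1·(x - 2)³: c_1 = σ_1/2 = 33/8, d_1 = (σ_2 - σ_1)/(6h_1) = -11/16, b_1 = Δ_1 - h_1(2σ_1 + σ_2)/6 = 1/2.

-0.6875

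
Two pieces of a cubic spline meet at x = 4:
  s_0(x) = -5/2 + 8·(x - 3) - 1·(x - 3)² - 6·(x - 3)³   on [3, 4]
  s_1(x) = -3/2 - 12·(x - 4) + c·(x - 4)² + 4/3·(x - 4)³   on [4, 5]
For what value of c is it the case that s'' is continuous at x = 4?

s_0''(x) = -2 - 36·(x - 3), so s_0''(4) = -38. On the right, s_1''(4) = 2c, so c = -19.

-19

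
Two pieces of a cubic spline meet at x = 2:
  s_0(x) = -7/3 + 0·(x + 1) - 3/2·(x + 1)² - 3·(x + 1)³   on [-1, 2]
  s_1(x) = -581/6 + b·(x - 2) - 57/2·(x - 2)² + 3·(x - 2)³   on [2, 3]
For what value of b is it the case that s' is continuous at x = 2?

s_0'(x) = 0 - 3·(x + 1) - 9·(x + 1)², so s_0'(2) = -90. On the right, s_1'(2) = b, so b = -90.

-90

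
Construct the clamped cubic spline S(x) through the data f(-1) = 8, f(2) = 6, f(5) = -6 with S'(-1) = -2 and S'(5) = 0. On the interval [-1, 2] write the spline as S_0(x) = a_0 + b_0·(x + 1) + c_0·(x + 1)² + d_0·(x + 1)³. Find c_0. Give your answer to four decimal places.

Let M_i = S''(x_i). Step sizes h_i = 3, 3; slopes of the chords Δ_i = (y_(i+1) - y_i)/h_i = -2/3, -4.
  3·M_0 + 12·M_1 + 3·M_2 = 6(Δ_1 - Δ_0) = -20
Clamped end conditions give two more equations: 2h_0·M_0 + h_0·M_1 = 6(Δ_0 - S'(-1)) = 8 and h_1·M_1 + 2h_1·M_2 = 6(S'(5) - Δ_1) = 24.
Hence M_0 = 10/3, M_1 = -4, M_2 = 6.
On [-1, 2], with S_0(x) = a_0 + b_0·(x + 1) + c_0·(x + 1)² + d_0·(x + 1)³: c_0 = M_0/2 = 5/3, d_0 = (M_1 - M_0)/(6h_0) = -11/27, b_0 = Δ_0 - h_0(2M_0 + M_1)/6 = -2.

1.6667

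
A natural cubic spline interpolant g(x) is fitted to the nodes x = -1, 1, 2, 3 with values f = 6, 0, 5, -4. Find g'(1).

Write M_i for g''(x_i). With h_i = 2, 1, 1 and divided differences Δ_i = -3, 5, -9, the continuity of g' gives the tridiagonal system
  2·M_0 + 6·M_1 + 1·M_2 = 6(Δ_1 - Δ_0) = 48
  1·M_1 + 4·M_2 + 1·M_3 = 6(Δ_2 - Δ_1) = -84
Natural end conditions: M_0 = M_3 = 0.
Hence M_0 = 0, M_1 = 12, M_2 = -24, M_3 = 0.
On [1, 2], g'(x) = b_1 + 2c_1·(x - 1) + 3d_1·(x - 1)² with b_1 = Δ_1 - h_1(2M_1 + M_2)/6 = 5, c_1 = M_1/2 = 6, d_1 = (M_2 - M_1)/(6h_1) = -6. So g'(1) = 5.

5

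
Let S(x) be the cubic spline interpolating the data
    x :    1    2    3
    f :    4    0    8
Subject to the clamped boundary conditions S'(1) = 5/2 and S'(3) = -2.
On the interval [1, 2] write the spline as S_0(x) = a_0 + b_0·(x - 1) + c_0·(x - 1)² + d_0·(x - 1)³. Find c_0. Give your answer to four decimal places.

Write M_i for S''(x_i). With h_i = 1, 1 and divided differences Δ_i = -4, 8, the continuity of S' gives the tridiagonal system
  1·M_0 + 4·M_1 + 1·M_2 = 6(Δ_1 - Δ_0) = 72
Clamped end conditions give two more equations: 2h_0·M_0 + h_0·M_1 = 6(Δ_0 - S'(1)) = -39 and h_1·M_1 + 2h_1·M_2 = 6(S'(3) - Δ_1) = -60.
Solving the tridiagonal system: M_0 = -159/4, M_1 = 81/2, M_2 = -201/4.
On [1, 2], with S_0(x) = a_0 + b_0·(x - 1) + c_0·(x - 1)² + d_0·(x - 1)³: c_0 = M_0/2 = -159/8, d_0 = (M_1 - M_0)/(6h_0) = 107/8, b_0 = Δ_0 - h_0(2M_0 + M_1)/6 = 5/2.

-19.8750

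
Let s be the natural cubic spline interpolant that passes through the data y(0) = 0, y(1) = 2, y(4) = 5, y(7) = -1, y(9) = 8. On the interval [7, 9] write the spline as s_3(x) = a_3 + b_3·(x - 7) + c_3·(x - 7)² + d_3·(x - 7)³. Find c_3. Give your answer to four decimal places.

Let M_i = s''(x_i). Step sizes h_i = 1, 3, 3, 2; slopes of the chords Δ_i = (y_(i+1) - y_i)/h_i = 2, 1, -2, 9/2.
  1·M_0 + 8·M_1 + 3·M_2 = 6(Δ_1 - Δ_0) = -6
  3·M_1 + 12·M_2 + 3·M_3 = 6(Δ_2 - Δ_1) = -18
  3·M_2 + 10·M_3 + 2·M_4 = 6(Δ_3 - Δ_2) = 39
Natural end conditions: M_0 = M_4 = 0.
Forward elimination and back-substitution give M_0 = 0, M_1 = 75/266, M_2 = -366/133, M_3 = 1257/266, M_4 = 0.
On [7, 9], with s_3(x) = a_3 + b_3·(x - 7) + c_3·(x - 7)² + d_3·(x - 7)³: c_3 = M_3/2 = 1257/532, d_3 = (M_4 - M_3)/(6h_3) = -419/1064, b_3 = Δ_3 - h_3(2M_3 + M_4)/6 = 359/266.

2.3628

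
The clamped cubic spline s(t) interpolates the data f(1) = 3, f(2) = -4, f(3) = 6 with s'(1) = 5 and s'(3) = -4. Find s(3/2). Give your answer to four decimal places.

-0.1250

Write m_i for s''(x_i). With h_i = 1, 1 and divided differences Δ_i = -7, 10, the continuity of s' gives the tridiagonal system
  1·m_0 + 4·m_1 + 1·m_2 = 6(Δ_1 - Δ_0) = 102
Clamped end conditions give two more equations: 2h_0·m_0 + h_0·m_1 = 6(Δ_0 - s'(1)) = -72 and h_1·m_1 + 2h_1·m_2 = 6(s'(3) - Δ_1) = -84.
Solving: m_0 = -66, m_1 = 60, m_2 = -72.
On [1, 2], s(t) = 3 + 5·(t - 1) - 33·(t - 1)² + 21·(t - 1)³.
With (t - 1) = 1/2: s(3/2) = -1/8.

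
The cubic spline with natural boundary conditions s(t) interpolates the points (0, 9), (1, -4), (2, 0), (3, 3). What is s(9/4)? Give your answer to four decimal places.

1.2094

With σ_i denoting the second derivative at x_i, h_i = 1, 1, 1, and Δ_i = (y_(i+1) − y_i)/h_i = -13, 4, 3:
  1·σ_0 + 4·σ_1 + 1·σ_2 = 6(Δ_1 - Δ_0) = 102
  1·σ_1 + 4·σ_2 + 1·σ_3 = 6(Δ_2 - Δ_1) = -6
Natural end conditions: σ_0 = σ_3 = 0.
Forward elimination and back-substitution give σ_0 = 0, σ_1 = 138/5, σ_2 = -42/5, σ_3 = 0.
On [2, 3], s(t) = 0 + 29/5·(t - 2) - 21/5·(t - 2)² + 7/5·(t - 2)³.
With (t - 2) = 1/4: s(9/4) = 387/320.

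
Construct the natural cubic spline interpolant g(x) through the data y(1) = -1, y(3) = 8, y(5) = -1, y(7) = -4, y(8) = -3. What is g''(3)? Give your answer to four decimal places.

-7.7195

With M_i denoting the second derivative at x_i, h_i = 2, 2, 2, 1, and Δ_i = (y_(i+1) − y_i)/h_i = 9/2, -9/2, -3/2, 1:
  2·M_0 + 8·M_1 + 2·M_2 = 6(Δ_1 - Δ_0) = -54
  2·M_1 + 8·M_2 + 2·M_3 = 6(Δ_2 - Δ_1) = 18
  2·M_2 + 6·M_3 + 1·M_4 = 6(Δ_3 - Δ_2) = 15
Natural end conditions: M_0 = M_4 = 0.
Hence M_0 = 0, M_1 = -633/82, M_2 = 159/41, M_3 = 99/82, M_4 = 0.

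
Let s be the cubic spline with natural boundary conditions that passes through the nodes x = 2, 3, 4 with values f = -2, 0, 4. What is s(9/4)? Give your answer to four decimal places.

Let M_i = s''(x_i). Step sizes h_i = 1, 1; slopes of the chords Δ_i = (y_(i+1) - y_i)/h_i = 2, 4.
  1·M_0 + 4·M_1 + 1·M_2 = 6(Δ_1 - Δ_0) = 12
Natural end conditions: M_0 = M_2 = 0.
Forward elimination and back-substitution give M_0 = 0, M_1 = 3, M_2 = 0.
On [2, 3], s(x) = -2 + 3/2·(x - 2) + 0·(x - 2)² + 1/2·(x - 2)³.
With (x - 2) = 1/4: s(9/4) = -207/128.

-1.6172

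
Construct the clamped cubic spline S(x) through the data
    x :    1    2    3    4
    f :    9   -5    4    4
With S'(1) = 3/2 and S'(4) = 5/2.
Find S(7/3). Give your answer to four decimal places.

With M_i denoting the second derivative at x_i, h_i = 1, 1, 1, and Δ_i = (y_(i+1) − y_i)/h_i = -14, 9, 0:
  1·M_0 + 4·M_1 + 1·M_2 = 6(Δ_1 - Δ_0) = 138
  1·M_1 + 4·M_2 + 1·M_3 = 6(Δ_2 - Δ_1) = -54
Clamped end conditions give two more equations: 2h_0·M_0 + h_0·M_1 = 6(Δ_0 - S'(1)) = -93 and h_2·M_2 + 2h_2·M_3 = 6(S'(4) - Δ_2) = 15.
Solving the tridiagonal system: M_0 = -1169/15, M_1 = 943/15, M_2 = -533/15, M_3 = 379/15.
On [2, 3], S(x) = -5 - 181/30·(x - 2) + 943/30·(x - 2)² - 82/5·(x - 2)³.
With (x - 2) = 1/3: S(7/3) = -557/135.

-4.1259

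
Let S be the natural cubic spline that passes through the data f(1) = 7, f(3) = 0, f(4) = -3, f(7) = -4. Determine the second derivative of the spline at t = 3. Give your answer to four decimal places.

0.1702

Write M_i for S''(x_i). With h_i = 2, 1, 3 and divided differences Δ_i = -7/2, -3, -1/3, the continuity of S' gives the tridiagonal system
  2·M_0 + 6·M_1 + 1·M_2 = 6(Δ_1 - Δ_0) = 3
  1·M_1 + 8·M_2 + 3·M_3 = 6(Δ_2 - Δ_1) = 16
Natural end conditions: M_0 = M_3 = 0.
Solving the tridiagonal system: M_0 = 0, M_1 = 8/47, M_2 = 93/47, M_3 = 0.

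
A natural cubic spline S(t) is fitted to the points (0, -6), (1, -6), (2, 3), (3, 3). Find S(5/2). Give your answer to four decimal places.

4.1250

Let M_i = S''(x_i). Step sizes h_i = 1, 1, 1; slopes of the chords Δ_i = (y_(i+1) - y_i)/h_i = 0, 9, 0.
  1·M_0 + 4·M_1 + 1·M_2 = 6(Δ_1 - Δ_0) = 54
  1·M_1 + 4·M_2 + 1·M_3 = 6(Δ_2 - Δ_1) = -54
Natural end conditions: M_0 = M_3 = 0.
Forward elimination and back-substitution give M_0 = 0, M_1 = 18, M_2 = -18, M_3 = 0.
On [2, 3], S(t) = 3 + 6·(t - 2) - 9·(t - 2)² + 3·(t - 2)³.
With (t - 2) = 1/2: S(5/2) = 33/8.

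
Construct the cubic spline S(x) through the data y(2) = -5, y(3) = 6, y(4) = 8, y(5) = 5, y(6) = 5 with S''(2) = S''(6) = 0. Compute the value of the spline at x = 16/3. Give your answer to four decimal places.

4.6296

Put m_i = S'' at the i-th knot. Here h = (1, 1, 1, 1) and Δ = (11, 2, -3, 0), so the interior equations h_(i-1)·m_(i-1) + 2(h_(i-1)+h_i)·m_i + h_i·m_(i+1) = 6(Δ_i − Δ_(i-1)) read
  1·m_0 + 4·m_1 + 1·m_2 = 6(Δ_1 - Δ_0) = -54
  1·m_1 + 4·m_2 + 1·m_3 = 6(Δ_2 - Δ_1) = -30
  1·m_2 + 4·m_3 + 1·m_4 = 6(Δ_3 - Δ_2) = 18
Natural end conditions: m_0 = m_4 = 0.
Forward elimination and back-substitution give m_0 = 0, m_1 = -12, m_2 = -6, m_3 = 6, m_4 = 0.
On [5, 6], S(x) = 5 - 2·(x - 5) + 3·(x - 5)² - 1·(x - 5)³.
With (x - 5) = 1/3: S(16/3) = 125/27.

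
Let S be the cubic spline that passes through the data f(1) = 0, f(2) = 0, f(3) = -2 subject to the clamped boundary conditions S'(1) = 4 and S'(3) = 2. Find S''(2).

Let σ_i = S''(x_i). Step sizes h_i = 1, 1; slopes of the chords Δ_i = (y_(i+1) - y_i)/h_i = 0, -2.
  1·σ_0 + 4·σ_1 + 1·σ_2 = 6(Δ_1 - Δ_0) = -12
Clamped end conditions give two more equations: 2h_0·σ_0 + h_0·σ_1 = 6(Δ_0 - S'(1)) = -24 and h_1·σ_1 + 2h_1·σ_2 = 6(S'(3) - Δ_1) = 24.
Forward elimination and back-substitution give σ_0 = -10, σ_1 = -4, σ_2 = 14.

-4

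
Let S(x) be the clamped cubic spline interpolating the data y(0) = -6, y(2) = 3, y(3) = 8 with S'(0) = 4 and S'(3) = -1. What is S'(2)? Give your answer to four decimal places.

Let M_i = S''(x_i). Step sizes h_i = 2, 1; slopes of the chords Δ_i = (y_(i+1) - y_i)/h_i = 9/2, 5.
  2·M_0 + 6·M_1 + 1·M_2 = 6(Δ_1 - Δ_0) = 3
Clamped end conditions give two more equations: 2h_0·M_0 + h_0·M_1 = 6(Δ_0 - S'(0)) = 3 and h_1·M_1 + 2h_1·M_2 = 6(S'(3) - Δ_1) = -36.
Solving: M_0 = -17/12, M_1 = 13/3, M_2 = -121/6.
On [2, 3], S'(x) = b_1 + 2c_1·(x - 2) + 3d_1·(x - 2)² with b_1 = Δ_1 - h_1(2M_1 + M_2)/6 = 83/12, c_1 = M_1/2 = 13/6, d_1 = (M_2 - M_1)/(6h_1) = -49/12. So S'(2) = 83/12.

6.9167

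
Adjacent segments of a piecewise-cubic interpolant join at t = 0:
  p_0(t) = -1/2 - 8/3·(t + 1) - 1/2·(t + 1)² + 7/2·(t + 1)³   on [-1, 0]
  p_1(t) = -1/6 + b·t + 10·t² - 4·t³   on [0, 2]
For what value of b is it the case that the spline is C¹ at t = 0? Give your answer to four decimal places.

6.8333

p_0'(t) = -8/3 - 1·(t + 1) + 21/2·(t + 1)², so p_0'(0) = 41/6. On the right, p_1'(0) = b, so b = 41/6.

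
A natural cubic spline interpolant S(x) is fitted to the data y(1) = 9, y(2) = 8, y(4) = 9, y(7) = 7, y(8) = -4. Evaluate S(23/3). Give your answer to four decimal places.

Write m_i for S''(x_i). With h_i = 1, 2, 3, 1 and divided differences Δ_i = -1, 1/2, -2/3, -11, the continuity of S' gives the tridiagonal system
  1·m_0 + 6·m_1 + 2·m_2 = 6(Δ_1 - Δ_0) = 9
  2·m_1 + 10·m_2 + 3·m_3 = 6(Δ_2 - Δ_1) = -7
  3·m_2 + 8·m_3 + 1·m_4 = 6(Δ_3 - Δ_2) = -62
Natural end conditions: m_0 = m_4 = 0.
Solving: m_0 = 0, m_1 = 379/394, m_2 = 318/197, m_3 = -1646/197, m_4 = 0.
On [7, 8], S(x) = 7 - 4855/591·(x - 7) - 823/197·(x - 7)² + 823/591·(x - 7)³.
With (x - 7) = 2/3: S(23/3) = 1265/15957.

0.0793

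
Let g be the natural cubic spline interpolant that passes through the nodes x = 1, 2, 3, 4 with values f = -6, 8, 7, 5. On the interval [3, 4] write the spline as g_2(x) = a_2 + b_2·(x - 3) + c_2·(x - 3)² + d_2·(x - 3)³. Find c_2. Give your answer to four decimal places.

Write m_i for g''(x_i). With h_i = 1, 1, 1 and divided differences Δ_i = 14, -1, -2, the continuity of g' gives the tridiagonal system
  1·m_0 + 4·m_1 + 1·m_2 = 6(Δ_1 - Δ_0) = -90
  1·m_1 + 4·m_2 + 1·m_3 = 6(Δ_2 - Δ_1) = -6
Natural end conditions: m_0 = m_3 = 0.
Solving the tridiagonal system: m_0 = 0, m_1 = -118/5, m_2 = 22/5, m_3 = 0.
On [3, 4], with g_2(x) = a_2 + b_2·(x - 3) + c_2·(x - 3)² + d_2·(x - 3)³: c_2 = m_2/2 = 11/5, d_2 = (m_3 - m_2)/(6h_2) = -11/15, b_2 = Δ_2 - h_2(2m_2 + m_3)/6 = -52/15.

2.2000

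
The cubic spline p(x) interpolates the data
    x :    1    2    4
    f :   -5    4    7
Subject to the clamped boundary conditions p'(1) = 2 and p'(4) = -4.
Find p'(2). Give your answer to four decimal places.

Put m_i = p'' at the i-th knot. Here h = (1, 2) and Δ = (9, 3/2), so the interior equations h_(i-1)·m_(i-1) + 2(h_(i-1)+h_i)·m_i + h_i·m_(i+1) = 6(Δ_i − Δ_(i-1)) read
  1·m_0 + 6·m_1 + 2·m_2 = 6(Δ_1 - Δ_0) = -45
Clamped end conditions give two more equations: 2h_0·m_0 + h_0·m_1 = 6(Δ_0 - p'(1)) = 42 and h_1·m_1 + 2h_1·m_2 = 6(p'(4) - Δ_1) = -33.
Solving the tridiagonal system: m_0 = 53/2, m_1 = -11, m_2 = -11/4.
On [2, 4], p'(x) = b_1 + 2c_1·(x - 2) + 3d_1·(x - 2)² with b_1 = Δ_1 - h_1(2m_1 + m_2)/6 = 39/4, c_1 = m_1/2 = -11/2, d_1 = (m_2 - m_1)/(6h_1) = 11/16. So p'(2) = 39/4.

9.7500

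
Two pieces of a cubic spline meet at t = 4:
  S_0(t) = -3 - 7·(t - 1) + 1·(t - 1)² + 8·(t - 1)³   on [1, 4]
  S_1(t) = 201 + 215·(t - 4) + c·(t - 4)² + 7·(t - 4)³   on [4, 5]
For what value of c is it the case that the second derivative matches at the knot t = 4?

S_0''(t) = 2 + 48·(t - 1), so S_0''(4) = 146. On the right, S_1''(4) = 2c, so c = 73.

73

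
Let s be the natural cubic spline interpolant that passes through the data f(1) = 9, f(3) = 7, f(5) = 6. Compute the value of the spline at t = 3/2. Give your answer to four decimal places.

8.4414

Put σ_i = s'' at the i-th knot. Here h = (2, 2) and Δ = (-1, -1/2), so the interior equations h_(i-1)·σ_(i-1) + 2(h_(i-1)+h_i)·σ_i + h_i·σ_(i+1) = 6(Δ_i − Δ_(i-1)) read
  2·σ_0 + 8·σ_1 + 2·σ_2 = 6(Δ_1 - Δ_0) = 3
Natural end conditions: σ_0 = σ_2 = 0.
Forward elimination and back-substitution give σ_0 = 0, σ_1 = 3/8, σ_2 = 0.
On [1, 3], s(t) = 9 - 9/8·(t - 1) + 0·(t - 1)² + 1/32·(t - 1)³.
With (t - 1) = 1/2: s(3/2) = 2161/256.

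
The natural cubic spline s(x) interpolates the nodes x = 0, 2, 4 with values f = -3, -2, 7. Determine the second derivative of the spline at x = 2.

With M_i denoting the second derivative at x_i, h_i = 2, 2, and Δ_i = (y_(i+1) − y_i)/h_i = 1/2, 9/2:
  2·M_0 + 8·M_1 + 2·M_2 = 6(Δ_1 - Δ_0) = 24
Natural end conditions: M_0 = M_2 = 0.
Solving: M_0 = 0, M_1 = 3, M_2 = 0.

3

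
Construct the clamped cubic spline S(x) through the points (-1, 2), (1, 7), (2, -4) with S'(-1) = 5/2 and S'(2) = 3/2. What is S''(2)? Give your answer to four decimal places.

50.6667

Let M_i = S''(x_i). Step sizes h_i = 2, 1; slopes of the chords Δ_i = (y_(i+1) - y_i)/h_i = 5/2, -11.
  2·M_0 + 6·M_1 + 1·M_2 = 6(Δ_1 - Δ_0) = -81
Clamped end conditions give two more equations: 2h_0·M_0 + h_0·M_1 = 6(Δ_0 - S'(-1)) = 0 and h_1·M_1 + 2h_1·M_2 = 6(S'(2) - Δ_1) = 75.
Solving the tridiagonal system: M_0 = 79/6, M_1 = -79/3, M_2 = 152/3.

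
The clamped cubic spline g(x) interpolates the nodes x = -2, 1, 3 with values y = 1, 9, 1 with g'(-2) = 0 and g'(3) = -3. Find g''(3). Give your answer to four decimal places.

With σ_i denoting the second derivative at x_i, h_i = 3, 2, and Δ_i = (y_(i+1) − y_i)/h_i = 8/3, -4:
  3·σ_0 + 10·σ_1 + 2·σ_2 = 6(Δ_1 - Δ_0) = -40
Clamped end conditions give two more equations: 2h_0·σ_0 + h_0·σ_1 = 6(Δ_0 - g'(-2)) = 16 and h_1·σ_1 + 2h_1·σ_2 = 6(g'(3) - Δ_1) = 6.
Hence σ_0 = 91/15, σ_1 = -34/5, σ_2 = 49/10.

4.9000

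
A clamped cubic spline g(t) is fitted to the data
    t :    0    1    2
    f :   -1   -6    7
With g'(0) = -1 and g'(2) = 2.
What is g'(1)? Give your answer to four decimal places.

5.7500

Let σ_i = g''(x_i). Step sizes h_i = 1, 1; slopes of the chords Δ_i = (y_(i+1) - y_i)/h_i = -5, 13.
  1·σ_0 + 4·σ_1 + 1·σ_2 = 6(Δ_1 - Δ_0) = 108
Clamped end conditions give two more equations: 2h_0·σ_0 + h_0·σ_1 = 6(Δ_0 - g'(0)) = -24 and h_1·σ_1 + 2h_1·σ_2 = 6(g'(2) - Δ_1) = -66.
Solving: σ_0 = -75/2, σ_1 = 51, σ_2 = -117/2.
On [1, 2], g'(t) = b_1 + 2c_1·(t - 1) + 3d_1·(t - 1)² with b_1 = Δ_1 - h_1(2σ_1 + σ_2)/6 = 23/4, c_1 = σ_1/2 = 51/2, d_1 = (σ_2 - σ_1)/(6h_1) = -73/4. So g'(1) = 23/4.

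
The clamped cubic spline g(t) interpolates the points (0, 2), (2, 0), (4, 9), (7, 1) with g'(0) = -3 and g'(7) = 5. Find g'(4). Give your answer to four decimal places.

0.4730

Put M_i = g'' at the i-th knot. Here h = (2, 2, 3) and Δ = (-1, 9/2, -8/3), so the interior equations h_(i-1)·M_(i-1) + 2(h_(i-1)+h_i)·M_i + h_i·M_(i+1) = 6(Δ_i − Δ_(i-1)) read
  2·M_0 + 8·M_1 + 2·M_2 = 6(Δ_1 - Δ_0) = 33
  2·M_1 + 10·M_2 + 3·M_3 = 6(Δ_2 - Δ_1) = -43
Clamped end conditions give two more equations: 2h_0·M_0 + h_0·M_1 = 6(Δ_0 - g'(0)) = 12 and h_2·M_2 + 2h_2·M_3 = 6(g'(7) - Δ_2) = 46.
Solving the tridiagonal system: M_0 = -19/74, M_1 = 241/37, M_2 = -344/37, M_3 = 1367/111.
On [4, 7], g'(t) = b_2 + 2c_2·(t - 4) + 3d_2·(t - 4)² with b_2 = Δ_2 - h_2(2M_2 + M_3)/6 = 35/74, c_2 = M_2/2 = -172/37, d_2 = (M_3 - M_2)/(6h_2) = 2399/1998. So g'(4) = 35/74.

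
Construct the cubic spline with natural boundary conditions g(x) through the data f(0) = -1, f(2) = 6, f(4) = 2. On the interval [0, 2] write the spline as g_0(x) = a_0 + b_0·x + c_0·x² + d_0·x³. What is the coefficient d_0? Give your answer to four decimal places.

Let σ_i = g''(x_i). Step sizes h_i = 2, 2; slopes of the chords Δ_i = (y_(i+1) - y_i)/h_i = 7/2, -2.
  2·σ_0 + 8·σ_1 + 2·σ_2 = 6(Δ_1 - Δ_0) = -33
Natural end conditions: σ_0 = σ_2 = 0.
Hence σ_0 = 0, σ_1 = -33/8, σ_2 = 0.
On [0, 2], with g_0(x) = a_0 + b_0·x + c_0·x² + d_0·x³: c_0 = σ_0/2 = 0, d_0 = (σ_1 - σ_0)/(6h_0) = -11/32, b_0 = Δ_0 - h_0(2σ_0 + σ_1)/6 = 39/8.

-0.3438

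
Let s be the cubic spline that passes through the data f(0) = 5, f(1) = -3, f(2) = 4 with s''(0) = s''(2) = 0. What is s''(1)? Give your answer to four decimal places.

22.5000

Put M_i = s'' at the i-th knot. Here h = (1, 1) and Δ = (-8, 7), so the interior equations h_(i-1)·M_(i-1) + 2(h_(i-1)+h_i)·M_i + h_i·M_(i+1) = 6(Δ_i − Δ_(i-1)) read
  1·M_0 + 4·M_1 + 1·M_2 = 6(Δ_1 - Δ_0) = 90
Natural end conditions: M_0 = M_2 = 0.
Solving: M_0 = 0, M_1 = 45/2, M_2 = 0.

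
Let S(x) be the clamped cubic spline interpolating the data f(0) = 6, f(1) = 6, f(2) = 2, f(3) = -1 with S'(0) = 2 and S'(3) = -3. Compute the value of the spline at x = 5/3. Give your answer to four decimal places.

With M_i denoting the second derivative at x_i, h_i = 1, 1, 1, and Δ_i = (y_(i+1) − y_i)/h_i = 0, -4, -3:
  1·M_0 + 4·M_1 + 1·M_2 = 6(Δ_1 - Δ_0) = -24
  1·M_1 + 4·M_2 + 1·M_3 = 6(Δ_2 - Δ_1) = 6
Clamped end conditions give two more equations: 2h_0·M_0 + h_0·M_1 = 6(Δ_0 - S'(0)) = -12 and h_2·M_2 + 2h_2·M_3 = 6(S'(3) - Δ_2) = 0.
Solving: M_0 = -44/15, M_1 = -92/15, M_2 = 52/15, M_3 = -26/15.
On [1, 2], S(x) = 6 - 38/15·(x - 1) - 46/15·(x - 1)² + 8/5·(x - 1)³.
With (x - 1) = 2/3: S(5/3) = 154/45.

3.4222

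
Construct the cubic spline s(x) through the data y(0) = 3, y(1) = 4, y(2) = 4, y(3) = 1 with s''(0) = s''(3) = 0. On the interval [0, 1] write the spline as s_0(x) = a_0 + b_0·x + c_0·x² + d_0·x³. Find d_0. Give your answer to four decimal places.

Put M_i = s'' at the i-th knot. Here h = (1, 1, 1) and Δ = (1, 0, -3), so the interior equations h_(i-1)·M_(i-1) + 2(h_(i-1)+h_i)·M_i + h_i·M_(i+1) = 6(Δ_i − Δ_(i-1)) read
  1·M_0 + 4·M_1 + 1·M_2 = 6(Δ_1 - Δ_0) = -6
  1·M_1 + 4·M_2 + 1·M_3 = 6(Δ_2 - Δ_1) = -18
Natural end conditions: M_0 = M_3 = 0.
Solving the tridiagonal system: M_0 = 0, M_1 = -2/5, M_2 = -22/5, M_3 = 0.
On [0, 1], with s_0(x) = a_0 + b_0·x + c_0·x² + d_0·x³: c_0 = M_0/2 = 0, d_0 = (M_1 - M_0)/(6h_0) = -1/15, b_0 = Δ_0 - h_0(2M_0 + M_1)/6 = 16/15.

-0.0667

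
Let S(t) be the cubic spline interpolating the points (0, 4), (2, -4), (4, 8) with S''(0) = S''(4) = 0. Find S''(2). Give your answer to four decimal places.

7.5000

With σ_i denoting the second derivative at x_i, h_i = 2, 2, and Δ_i = (y_(i+1) − y_i)/h_i = -4, 6:
  2·σ_0 + 8·σ_1 + 2·σ_2 = 6(Δ_1 - Δ_0) = 60
Natural end conditions: σ_0 = σ_2 = 0.
Hence σ_0 = 0, σ_1 = 15/2, σ_2 = 0.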